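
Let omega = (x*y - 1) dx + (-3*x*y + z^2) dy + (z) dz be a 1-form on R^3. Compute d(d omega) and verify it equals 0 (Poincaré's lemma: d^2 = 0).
d(d omega) = 0

Step 1: d omega = sum_{i<j} (∂f_j/∂x_i - ∂f_i/∂x_j) dx_i ∧ dx_j:
  coeff of dx ∧ dy: -x - 3*y
  coeff of dx ∧ dz: 0
  coeff of dy ∧ dz: -2*z
Step 2: Apply d again to each 2-form coefficient. The only possible 3-form in R^3 is dx ∧ dy ∧ dz, with coefficient
  ∂(coeff of dy∧dz)/∂x - ∂(coeff of dx∧dz)/∂y + ∂(coeff of dx∧dy)/∂z
  = ∂/∂x (-2*z) - ∂/∂y (0) + ∂/∂z (-x - 3*y).
Each of these terms simplifies to sums of mixed partials that cancel in pairs. The result is 0 (by equality of mixed partials for smooth functions — Schwarz / Clairaut).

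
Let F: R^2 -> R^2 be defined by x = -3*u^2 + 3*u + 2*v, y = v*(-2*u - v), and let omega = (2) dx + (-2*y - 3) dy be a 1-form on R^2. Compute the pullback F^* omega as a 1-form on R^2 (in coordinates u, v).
F^* omega = (-8*u*v^2 - 12*u - 4*v^3 + 6*v + 6) du + (-8*u^2*v - 12*u*v^2 + 6*u - 4*v^3 + 6*v + 4) dv

Using F^*(f dg) = (f ∘ F) d(g ∘ F), substitute each coordinate x_i by F_i(u, v) in f_i, and replace dx_i by d F_i = (∂F_i/∂u) du + (∂F_i/∂v) dv.
  For the x component: f_1(F) = 2; d F_1 = (3 - 6*u) du + (2) dv
  For the y component: f_2(F) = 4*u*v + 2*v^2 - 3; d F_2 = (-2*v) du + (-2*u - 2*v) dv
Combining and collecting du, dv coefficients:
  coeff of du: -8*u*v^2 - 12*u - 4*v^3 + 6*v + 6
  coeff of dv: -8*u^2*v - 12*u*v^2 + 6*u - 4*v^3 + 6*v + 4
F^* omega = (-8*u*v^2 - 12*u - 4*v^3 + 6*v + 6) du + (-8*u^2*v - 12*u*v^2 + 6*u - 4*v^3 + 6*v + 4) dv.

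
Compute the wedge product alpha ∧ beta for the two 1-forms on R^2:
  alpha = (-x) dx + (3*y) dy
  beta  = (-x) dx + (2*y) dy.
alpha ∧ beta = (x*y) dx ∧ dy

Distribute the wedge, using dx_i ∧ dx_j = -dx_j ∧ dx_i and dx_i ∧ dx_i = 0. For each pair (i, j) with i < j, the coefficient of dx_i ∧ dx_j in alpha ∧ beta is (alpha_i * beta_j - alpha_j * beta_i). Collecting: alpha ∧ beta = (x*y) dx ∧ dy.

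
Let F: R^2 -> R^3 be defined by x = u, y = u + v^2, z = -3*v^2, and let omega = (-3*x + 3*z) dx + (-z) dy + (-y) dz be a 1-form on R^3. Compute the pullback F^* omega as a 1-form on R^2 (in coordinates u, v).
F^* omega = (-3*u - 6*v^2) du + (6*v*(u + 2*v^2)) dv

Using F^*(f dg) = (f ∘ F) d(g ∘ F), substitute each coordinate x_i by F_i(u, v) in f_i, and replace dx_i by d F_i = (∂F_i/∂u) du + (∂F_i/∂v) dv.
  For the x component: f_1(F) = -3*u - 9*v^2; d F_1 = (1) du + (0) dv
  For the y component: f_2(F) = 3*v^2; d F_2 = (1) du + (2*v) dv
  For the z component: f_3(F) = -u - v^2; d F_3 = (0) du + (-6*v) dv
Combining and collecting du, dv coefficients:
  coeff of du: -3*u - 6*v^2
  coeff of dv: 6*v*(u + 2*v^2)
F^* omega = (-3*u - 6*v^2) du + (6*v*(u + 2*v^2)) dv.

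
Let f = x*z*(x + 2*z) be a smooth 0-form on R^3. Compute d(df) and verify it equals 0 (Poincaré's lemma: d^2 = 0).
d(df) = 0

Step 1: df = sum_i (∂f/∂x_i) dx_i = (2*z*(x + z)) dx + (0) dy + (x*(x + 4*z)) dz.
Step 2: Apply d again. Using the 1-form formula, the coefficient of dx ∧ dy in d(df) is ∂^2 f/∂x ∂y - ∂^2 f/∂y ∂x = (0) - (0) = 0 (equality of mixed partials for smooth f).
Similarly for dx ∧ dz and dy ∧ dz — all coefficients vanish. So d(df) = 0.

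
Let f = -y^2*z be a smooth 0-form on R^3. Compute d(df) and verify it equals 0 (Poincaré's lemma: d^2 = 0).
d(df) = 0

Step 1: df = sum_i (∂f/∂x_i) dx_i = (0) dx + (-2*y*z) dy + (-y^2) dz.
Step 2: Apply d again. Using the 1-form formula, the coefficient of dx ∧ dy in d(df) is ∂^2 f/∂x ∂y - ∂^2 f/∂y ∂x = (0) - (0) = 0 (equality of mixed partials for smooth f).
Similarly for dx ∧ dz and dy ∧ dz — all coefficients vanish. So d(df) = 0.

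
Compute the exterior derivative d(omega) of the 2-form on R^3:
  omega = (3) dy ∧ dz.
d(omega) = 0

For a 2-form omega = sum_{i<j} g_{ij} dx_i ∧ dx_j, the exterior derivative is
  d(omega) = sum_{i<j} d(g_{ij}) ∧ dx_i ∧ dx_j = sum_{i<j, k} (∂g_{ij}/∂x_k) dx_k ∧ dx_i ∧ dx_j.
Expand each term, using dx_k ∧ dx_i ∧ dx_j = sgn(permutation) dx_{(a)} ∧ dx_{(b)} ∧ dx_{(c)} with (a < b < c) sorted:

Collecting like 3-forms: d(omega) = 0.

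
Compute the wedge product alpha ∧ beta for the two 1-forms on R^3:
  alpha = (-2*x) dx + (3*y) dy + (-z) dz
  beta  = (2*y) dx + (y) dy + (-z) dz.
alpha ∧ beta = (-2*y*(x + 3*y)) dx ∧ dy + (2*z*(x + y)) dx ∧ dz + (-2*y*z) dy ∧ dz

Distribute the wedge, using dx_i ∧ dx_j = -dx_j ∧ dx_i and dx_i ∧ dx_i = 0. For each pair (i, j) with i < j, the coefficient of dx_i ∧ dx_j in alpha ∧ beta is (alpha_i * beta_j - alpha_j * beta_i). Collecting: alpha ∧ beta = (-2*y*(x + 3*y)) dx ∧ dy + (2*z*(x + y)) dx ∧ dz + (-2*y*z) dy ∧ dz.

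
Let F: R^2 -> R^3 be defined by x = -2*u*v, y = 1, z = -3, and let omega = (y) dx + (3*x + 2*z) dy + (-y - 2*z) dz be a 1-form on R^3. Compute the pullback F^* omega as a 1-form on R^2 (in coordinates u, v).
F^* omega = (-2*v) du + (-2*u) dv

Using F^*(f dg) = (f ∘ F) d(g ∘ F), substitute each coordinate x_i by F_i(u, v) in f_i, and replace dx_i by d F_i = (∂F_i/∂u) du + (∂F_i/∂v) dv.
  For the x component: f_1(F) = 1; d F_1 = (-2*v) du + (-2*u) dv
  For the y component: f_2(F) = -6*u*v - 6; d F_2 = (0) du + (0) dv
  For the z component: f_3(F) = 5; d F_3 = (0) du + (0) dv
Combining and collecting du, dv coefficients:
  coeff of du: -2*v
  coeff of dv: -2*u
F^* omega = (-2*v) du + (-2*u) dv.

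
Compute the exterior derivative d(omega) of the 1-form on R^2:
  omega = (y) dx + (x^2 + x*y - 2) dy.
d(omega) = (2*x + y - 1) dx ∧ dy

For a 1-form omega = sum_i f_i dx_i, the exterior derivative is
  d(omega) = sum_{i < j} (∂f_j/∂x_i - ∂f_i/∂x_j) dx_i ∧ dx_j.
  coefficient of dx ∧ dy: ∂f_2/∂x - ∂f_1/∂y = ∂(x^2 + x*y - 2)/∂x - ∂(y)/∂y = 2*x + y - 1
Assembling: d(omega) = (2*x + y - 1) dx ∧ dy.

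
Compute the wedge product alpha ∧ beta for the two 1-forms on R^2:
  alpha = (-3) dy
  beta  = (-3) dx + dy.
alpha ∧ beta = (-9) dx ∧ dy

Distribute the wedge, using dx_i ∧ dx_j = -dx_j ∧ dx_i and dx_i ∧ dx_i = 0. For each pair (i, j) with i < j, the coefficient of dx_i ∧ dx_j in alpha ∧ beta is (alpha_i * beta_j - alpha_j * beta_i). Collecting: alpha ∧ beta = (-9) dx ∧ dy.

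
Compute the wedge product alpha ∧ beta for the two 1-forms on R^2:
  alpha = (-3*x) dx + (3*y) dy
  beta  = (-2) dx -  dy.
alpha ∧ beta = (3*x + 6*y) dx ∧ dy

Distribute the wedge, using dx_i ∧ dx_j = -dx_j ∧ dx_i and dx_i ∧ dx_i = 0. For each pair (i, j) with i < j, the coefficient of dx_i ∧ dx_j in alpha ∧ beta is (alpha_i * beta_j - alpha_j * beta_i). Collecting: alpha ∧ beta = (3*x + 6*y) dx ∧ dy.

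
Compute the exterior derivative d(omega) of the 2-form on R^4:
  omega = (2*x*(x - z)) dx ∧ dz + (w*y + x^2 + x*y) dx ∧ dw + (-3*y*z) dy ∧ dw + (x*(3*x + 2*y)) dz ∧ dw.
d(omega) = (-w - x) dx ∧ dy ∧ dw + (2*x + 3*y) dy ∧ dz ∧ dw + (6*x + 2*y) dx ∧ dz ∧ dw

For a 2-form omega = sum_{i<j} g_{ij} dx_i ∧ dx_j, the exterior derivative is
  d(omega) = sum_{i<j} d(g_{ij}) ∧ dx_i ∧ dx_j = sum_{i<j, k} (∂g_{ij}/∂x_k) dx_k ∧ dx_i ∧ dx_j.
Expand each term, using dx_k ∧ dx_i ∧ dx_j = sgn(permutation) dx_{(a)} ∧ dx_{(b)} ∧ dx_{(c)} with (a < b < c) sorted:
  d(w*y + x^2 + x*y) includes (∂/∂y)(w*y + x^2 + x*y) dy = (w + x) dy, which multiplied by dx ∧ dw gives (-w - x) dx ∧ dy ∧ dw
  d(-3*y*z) includes (∂/∂z)(-3*y*z) dz = (-3*y) dz, which multiplied by dy ∧ dw gives (3*y) dy ∧ dz ∧ dw
  d(x*(3*x + 2*y)) includes (∂/∂x)(x*(3*x + 2*y)) dx = (6*x + 2*y) dx, which multiplied by dz ∧ dw gives (6*x + 2*y) dx ∧ dz ∧ dw
  d(x*(3*x + 2*y)) includes (∂/∂y)(x*(3*x + 2*y)) dy = (2*x) dy, which multiplied by dz ∧ dw gives (2*x) dy ∧ dz ∧ dw
Collecting like 3-forms: d(omega) = (-w - x) dx ∧ dy ∧ dw + (2*x + 3*y) dy ∧ dz ∧ dw + (6*x + 2*y) dx ∧ dz ∧ dw.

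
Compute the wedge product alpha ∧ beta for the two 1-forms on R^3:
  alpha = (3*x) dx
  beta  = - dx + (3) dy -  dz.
alpha ∧ beta = (9*x) dx ∧ dy + (-3*x) dx ∧ dz

Distribute the wedge, using dx_i ∧ dx_j = -dx_j ∧ dx_i and dx_i ∧ dx_i = 0. For each pair (i, j) with i < j, the coefficient of dx_i ∧ dx_j in alpha ∧ beta is (alpha_i * beta_j - alpha_j * beta_i). Collecting: alpha ∧ beta = (9*x) dx ∧ dy + (-3*x) dx ∧ dz.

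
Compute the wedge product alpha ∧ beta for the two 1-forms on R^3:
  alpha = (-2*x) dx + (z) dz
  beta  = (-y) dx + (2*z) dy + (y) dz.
alpha ∧ beta = (-4*x*z) dx ∧ dy + (y*(-2*x + z)) dx ∧ dz + (-2*z^2) dy ∧ dz

Distribute the wedge, using dx_i ∧ dx_j = -dx_j ∧ dx_i and dx_i ∧ dx_i = 0. For each pair (i, j) with i < j, the coefficient of dx_i ∧ dx_j in alpha ∧ beta is (alpha_i * beta_j - alpha_j * beta_i). Collecting: alpha ∧ beta = (-4*x*z) dx ∧ dy + (y*(-2*x + z)) dx ∧ dz + (-2*z^2) dy ∧ dz.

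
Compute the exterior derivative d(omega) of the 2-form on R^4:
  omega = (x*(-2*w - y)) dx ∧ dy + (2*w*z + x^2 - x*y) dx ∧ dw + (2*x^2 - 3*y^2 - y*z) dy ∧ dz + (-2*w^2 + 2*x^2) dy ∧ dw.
d(omega) = (3*x) dx ∧ dy ∧ dw + (-2*w) dx ∧ dz ∧ dw + (4*x) dx ∧ dy ∧ dz

For a 2-form omega = sum_{i<j} g_{ij} dx_i ∧ dx_j, the exterior derivative is
  d(omega) = sum_{i<j} d(g_{ij}) ∧ dx_i ∧ dx_j = sum_{i<j, k} (∂g_{ij}/∂x_k) dx_k ∧ dx_i ∧ dx_j.
Expand each term, using dx_k ∧ dx_i ∧ dx_j = sgn(permutation) dx_{(a)} ∧ dx_{(b)} ∧ dx_{(c)} with (a < b < c) sorted:
  d(x*(-2*w - y)) includes (∂/∂w)(x*(-2*w - y)) dw = (-2*x) dw, which multiplied by dx ∧ dy gives (-2*x) dx ∧ dy ∧ dw
  d(2*w*z + x^2 - x*y) includes (∂/∂y)(2*w*z + x^2 - x*y) dy = (-x) dy, which multiplied by dx ∧ dw gives (x) dx ∧ dy ∧ dw
  d(2*w*z + x^2 - x*y) includes (∂/∂z)(2*w*z + x^2 - x*y) dz = (2*w) dz, which multiplied by dx ∧ dw gives (-2*w) dx ∧ dz ∧ dw
  d(2*x^2 - 3*y^2 - y*z) includes (∂/∂x)(2*x^2 - 3*y^2 - y*z) dx = (4*x) dx, which multiplied by dy ∧ dz gives (4*x) dx ∧ dy ∧ dz
  d(-2*w^2 + 2*x^2) includes (∂/∂x)(-2*w^2 + 2*x^2) dx = (4*x) dx, which multiplied by dy ∧ dw gives (4*x) dx ∧ dy ∧ dw
Collecting like 3-forms: d(omega) = (3*x) dx ∧ dy ∧ dw + (-2*w) dx ∧ dz ∧ dw + (4*x) dx ∧ dy ∧ dz.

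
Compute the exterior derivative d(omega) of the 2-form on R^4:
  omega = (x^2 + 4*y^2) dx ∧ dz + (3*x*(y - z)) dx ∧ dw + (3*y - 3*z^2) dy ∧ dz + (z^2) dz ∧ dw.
d(omega) = (-8*y) dx ∧ dy ∧ dz + (-3*x) dx ∧ dy ∧ dw + (3*x) dx ∧ dz ∧ dw

For a 2-form omega = sum_{i<j} g_{ij} dx_i ∧ dx_j, the exterior derivative is
  d(omega) = sum_{i<j} d(g_{ij}) ∧ dx_i ∧ dx_j = sum_{i<j, k} (∂g_{ij}/∂x_k) dx_k ∧ dx_i ∧ dx_j.
Expand each term, using dx_k ∧ dx_i ∧ dx_j = sgn(permutation) dx_{(a)} ∧ dx_{(b)} ∧ dx_{(c)} with (a < b < c) sorted:
  d(x^2 + 4*y^2) includes (∂/∂y)(x^2 + 4*y^2) dy = (8*y) dy, which multiplied by dx ∧ dz gives (-8*y) dx ∧ dy ∧ dz
  d(3*x*(y - z)) includes (∂/∂y)(3*x*(y - z)) dy = (3*x) dy, which multiplied by dx ∧ dw gives (-3*x) dx ∧ dy ∧ dw
  d(3*x*(y - z)) includes (∂/∂z)(3*x*(y - z)) dz = (-3*x) dz, which multiplied by dx ∧ dw gives (3*x) dx ∧ dz ∧ dw
Collecting like 3-forms: d(omega) = (-8*y) dx ∧ dy ∧ dz + (-3*x) dx ∧ dy ∧ dw + (3*x) dx ∧ dz ∧ dw.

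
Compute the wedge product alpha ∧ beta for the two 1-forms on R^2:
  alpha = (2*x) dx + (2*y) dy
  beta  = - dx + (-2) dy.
alpha ∧ beta = (-4*x + 2*y) dx ∧ dy

Distribute the wedge, using dx_i ∧ dx_j = -dx_j ∧ dx_i and dx_i ∧ dx_i = 0. For each pair (i, j) with i < j, the coefficient of dx_i ∧ dx_j in alpha ∧ beta is (alpha_i * beta_j - alpha_j * beta_i). Collecting: alpha ∧ beta = (-4*x + 2*y) dx ∧ dy.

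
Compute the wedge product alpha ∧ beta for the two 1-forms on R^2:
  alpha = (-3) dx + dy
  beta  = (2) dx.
alpha ∧ beta = (-2) dx ∧ dy

Distribute the wedge, using dx_i ∧ dx_j = -dx_j ∧ dx_i and dx_i ∧ dx_i = 0. For each pair (i, j) with i < j, the coefficient of dx_i ∧ dx_j in alpha ∧ beta is (alpha_i * beta_j - alpha_j * beta_i). Collecting: alpha ∧ beta = (-2) dx ∧ dy.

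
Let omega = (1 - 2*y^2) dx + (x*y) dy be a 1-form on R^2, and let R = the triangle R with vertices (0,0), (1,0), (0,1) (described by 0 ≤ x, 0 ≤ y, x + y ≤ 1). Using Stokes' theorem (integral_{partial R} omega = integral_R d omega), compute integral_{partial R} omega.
integral_(partial R) omega = 5/6

Stokes: integral_partial_R omega = integral_R d omega with d omega = (∂Q/∂x - ∂P/∂y) dx ∧ dy.
  ∂Q/∂x = y
  ∂P/∂y = -4*y
  integrand = ∂Q/∂x - ∂P/∂y = 5*y.
Integrating over R: integral_0^1 integral_0^{1-x} (5*y) dy dx = 5/6.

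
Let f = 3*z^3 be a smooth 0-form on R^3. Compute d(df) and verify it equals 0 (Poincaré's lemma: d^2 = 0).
d(df) = 0

Step 1: df = sum_i (∂f/∂x_i) dx_i = (0) dx + (0) dy + (9*z^2) dz.
Step 2: Apply d again. Using the 1-form formula, the coefficient of dx ∧ dy in d(df) is ∂^2 f/∂x ∂y - ∂^2 f/∂y ∂x = (0) - (0) = 0 (equality of mixed partials for smooth f).
Similarly for dx ∧ dz and dy ∧ dz — all coefficients vanish. So d(df) = 0.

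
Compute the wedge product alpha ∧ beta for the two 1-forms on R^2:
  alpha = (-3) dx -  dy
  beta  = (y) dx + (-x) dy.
alpha ∧ beta = (3*x + y) dx ∧ dy

Distribute the wedge, using dx_i ∧ dx_j = -dx_j ∧ dx_i and dx_i ∧ dx_i = 0. For each pair (i, j) with i < j, the coefficient of dx_i ∧ dx_j in alpha ∧ beta is (alpha_i * beta_j - alpha_j * beta_i). Collecting: alpha ∧ beta = (3*x + y) dx ∧ dy.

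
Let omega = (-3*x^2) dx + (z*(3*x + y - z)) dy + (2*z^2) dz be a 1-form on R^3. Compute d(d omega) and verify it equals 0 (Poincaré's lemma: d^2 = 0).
d(d omega) = 0

Step 1: d omega = sum_{i<j} (∂f_j/∂x_i - ∂f_i/∂x_j) dx_i ∧ dx_j:
  coeff of dx ∧ dy: 3*z
  coeff of dx ∧ dz: 0
  coeff of dy ∧ dz: -3*x - y + 2*z
Step 2: Apply d again to each 2-form coefficient. The only possible 3-form in R^3 is dx ∧ dy ∧ dz, with coefficient
  ∂(coeff of dy∧dz)/∂x - ∂(coeff of dx∧dz)/∂y + ∂(coeff of dx∧dy)/∂z
  = ∂/∂x (-3*x - y + 2*z) - ∂/∂y (0) + ∂/∂z (3*z).
Each of these terms simplifies to sums of mixed partials that cancel in pairs. The result is 0 (by equality of mixed partials for smooth functions — Schwarz / Clairaut).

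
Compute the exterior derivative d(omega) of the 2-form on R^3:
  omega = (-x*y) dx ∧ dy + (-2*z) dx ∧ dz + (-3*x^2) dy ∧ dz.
d(omega) = (-6*x) dx ∧ dy ∧ dz

For a 2-form omega = sum_{i<j} g_{ij} dx_i ∧ dx_j, the exterior derivative is
  d(omega) = sum_{i<j} d(g_{ij}) ∧ dx_i ∧ dx_j = sum_{i<j, k} (∂g_{ij}/∂x_k) dx_k ∧ dx_i ∧ dx_j.
Expand each term, using dx_k ∧ dx_i ∧ dx_j = sgn(permutation) dx_{(a)} ∧ dx_{(b)} ∧ dx_{(c)} with (a < b < c) sorted:
  d(-3*x^2) includes (∂/∂x)(-3*x^2) dx = (-6*x) dx, which multiplied by dy ∧ dz gives (-6*x) dx ∧ dy ∧ dz
Collecting like 3-forms: d(omega) = (-6*x) dx ∧ dy ∧ dz.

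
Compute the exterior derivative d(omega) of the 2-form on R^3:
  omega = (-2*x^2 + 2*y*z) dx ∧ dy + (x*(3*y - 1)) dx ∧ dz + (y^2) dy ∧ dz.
d(omega) = (-3*x + 2*y) dx ∧ dy ∧ dz

For a 2-form omega = sum_{i<j} g_{ij} dx_i ∧ dx_j, the exterior derivative is
  d(omega) = sum_{i<j} d(g_{ij}) ∧ dx_i ∧ dx_j = sum_{i<j, k} (∂g_{ij}/∂x_k) dx_k ∧ dx_i ∧ dx_j.
Expand each term, using dx_k ∧ dx_i ∧ dx_j = sgn(permutation) dx_{(a)} ∧ dx_{(b)} ∧ dx_{(c)} with (a < b < c) sorted:
  d(-2*x^2 + 2*y*z) includes (∂/∂z)(-2*x^2 + 2*y*z) dz = (2*y) dz, which multiplied by dx ∧ dy gives (2*y) dx ∧ dy ∧ dz
  d(x*(3*y - 1)) includes (∂/∂y)(x*(3*y - 1)) dy = (3*x) dy, which multiplied by dx ∧ dz gives (-3*x) dx ∧ dy ∧ dz
Collecting like 3-forms: d(omega) = (-3*x + 2*y) dx ∧ dy ∧ dz.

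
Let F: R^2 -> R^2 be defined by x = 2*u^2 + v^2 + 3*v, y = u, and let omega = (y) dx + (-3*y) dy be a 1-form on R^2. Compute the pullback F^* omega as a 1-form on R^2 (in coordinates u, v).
F^* omega = (u*(4*u - 3)) du + (u*(2*v + 3)) dv

Using F^*(f dg) = (f ∘ F) d(g ∘ F), substitute each coordinate x_i by F_i(u, v) in f_i, and replace dx_i by d F_i = (∂F_i/∂u) du + (∂F_i/∂v) dv.
  For the x component: f_1(F) = u; d F_1 = (4*u) du + (2*v + 3) dv
  For the y component: f_2(F) = -3*u; d F_2 = (1) du + (0) dv
Combining and collecting du, dv coefficients:
  coeff of du: u*(4*u - 3)
  coeff of dv: u*(2*v + 3)
F^* omega = (u*(4*u - 3)) du + (u*(2*v + 3)) dv.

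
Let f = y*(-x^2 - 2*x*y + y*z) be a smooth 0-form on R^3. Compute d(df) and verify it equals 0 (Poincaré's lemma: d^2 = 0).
d(df) = 0

Step 1: df = sum_i (∂f/∂x_i) dx_i = (2*y*(-x - y)) dx + (-x^2 - 4*x*y + 2*y*z) dy + (y^2) dz.
Step 2: Apply d again. Using the 1-form formula, the coefficient of dx ∧ dy in d(df) is ∂^2 f/∂x ∂y - ∂^2 f/∂y ∂x = (-2*x - 4*y) - (-2*x - 4*y) = 0 (equality of mixed partials for smooth f).
Similarly for dx ∧ dz and dy ∧ dz — all coefficients vanish. So d(df) = 0.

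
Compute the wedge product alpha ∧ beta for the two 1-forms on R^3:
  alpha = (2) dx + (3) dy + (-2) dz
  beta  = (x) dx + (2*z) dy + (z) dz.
alpha ∧ beta = (-3*x + 4*z) dx ∧ dy + (2*x + 2*z) dx ∧ dz + (7*z) dy ∧ dz

Distribute the wedge, using dx_i ∧ dx_j = -dx_j ∧ dx_i and dx_i ∧ dx_i = 0. For each pair (i, j) with i < j, the coefficient of dx_i ∧ dx_j in alpha ∧ beta is (alpha_i * beta_j - alpha_j * beta_i). Collecting: alpha ∧ beta = (-3*x + 4*z) dx ∧ dy + (2*x + 2*z) dx ∧ dz + (7*z) dy ∧ dz.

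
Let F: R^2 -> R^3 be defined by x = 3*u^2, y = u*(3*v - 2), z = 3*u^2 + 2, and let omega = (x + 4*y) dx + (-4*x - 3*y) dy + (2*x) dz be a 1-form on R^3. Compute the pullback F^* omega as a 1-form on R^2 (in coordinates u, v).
F^* omega = (3*u*(18*u^2 + 12*u*v - 8*u - 9*v^2 + 12*v - 4)) du + (u^2*(-36*u - 27*v + 18)) dv

Using F^*(f dg) = (f ∘ F) d(g ∘ F), substitute each coordinate x_i by F_i(u, v) in f_i, and replace dx_i by d F_i = (∂F_i/∂u) du + (∂F_i/∂v) dv.
  For the x component: f_1(F) = u*(3*u + 12*v - 8); d F_1 = (6*u) du + (0) dv
  For the y component: f_2(F) = 3*u*(-4*u - 3*v + 2); d F_2 = (3*v - 2) du + (3*u) dv
  For the z component: f_3(F) = 6*u^2; d F_3 = (6*u) du + (0) dv
Combining and collecting du, dv coefficients:
  coeff of du: 3*u*(18*u^2 + 12*u*v - 8*u - 9*v^2 + 12*v - 4)
  coeff of dv: u^2*(-36*u - 27*v + 18)
F^* omega = (3*u*(18*u^2 + 12*u*v - 8*u - 9*v^2 + 12*v - 4)) du + (u^2*(-36*u - 27*v + 18)) dv.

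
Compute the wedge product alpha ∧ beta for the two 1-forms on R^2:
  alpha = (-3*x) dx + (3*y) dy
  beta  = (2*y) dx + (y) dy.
alpha ∧ beta = (-3*y*(x + 2*y)) dx ∧ dy

Distribute the wedge, using dx_i ∧ dx_j = -dx_j ∧ dx_i and dx_i ∧ dx_i = 0. For each pair (i, j) with i < j, the coefficient of dx_i ∧ dx_j in alpha ∧ beta is (alpha_i * beta_j - alpha_j * beta_i). Collecting: alpha ∧ beta = (-3*y*(x + 2*y)) dx ∧ dy.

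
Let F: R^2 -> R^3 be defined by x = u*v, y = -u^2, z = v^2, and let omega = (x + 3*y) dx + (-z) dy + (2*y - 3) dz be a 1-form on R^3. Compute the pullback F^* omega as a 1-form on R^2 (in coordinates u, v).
F^* omega = (3*u*v*(-u + v)) du + (-3*u^3 - 3*u^2*v - 6*v) dv

Using F^*(f dg) = (f ∘ F) d(g ∘ F), substitute each coordinate x_i by F_i(u, v) in f_i, and replace dx_i by d F_i = (∂F_i/∂u) du + (∂F_i/∂v) dv.
  For the x component: f_1(F) = u*(-3*u + v); d F_1 = (v) du + (u) dv
  For the y component: f_2(F) = -v^2; d F_2 = (-2*u) du + (0) dv
  For the z component: f_3(F) = -2*u^2 - 3; d F_3 = (0) du + (2*v) dv
Combining and collecting du, dv coefficients:
  coeff of du: 3*u*v*(-u + v)
  coeff of dv: -3*u^3 - 3*u^2*v - 6*v
F^* omega = (3*u*v*(-u + v)) du + (-3*u^3 - 3*u^2*v - 6*v) dv.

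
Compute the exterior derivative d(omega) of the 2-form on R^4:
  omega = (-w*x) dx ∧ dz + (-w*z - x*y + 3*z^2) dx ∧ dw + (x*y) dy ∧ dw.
d(omega) = (w - x - 6*z) dx ∧ dz ∧ dw + (x + y) dx ∧ dy ∧ dw

For a 2-form omega = sum_{i<j} g_{ij} dx_i ∧ dx_j, the exterior derivative is
  d(omega) = sum_{i<j} d(g_{ij}) ∧ dx_i ∧ dx_j = sum_{i<j, k} (∂g_{ij}/∂x_k) dx_k ∧ dx_i ∧ dx_j.
Expand each term, using dx_k ∧ dx_i ∧ dx_j = sgn(permutation) dx_{(a)} ∧ dx_{(b)} ∧ dx_{(c)} with (a < b < c) sorted:
  d(-w*x) includes (∂/∂w)(-w*x) dw = (-x) dw, which multiplied by dx ∧ dz gives (-x) dx ∧ dz ∧ dw
  d(-w*z - x*y + 3*z^2) includes (∂/∂y)(-w*z - x*y + 3*z^2) dy = (-x) dy, which multiplied by dx ∧ dw gives (x) dx ∧ dy ∧ dw
  d(-w*z - x*y + 3*z^2) includes (∂/∂z)(-w*z - x*y + 3*z^2) dz = (-w + 6*z) dz, which multiplied by dx ∧ dw gives (w - 6*z) dx ∧ dz ∧ dw
  d(x*y) includes (∂/∂x)(x*y) dx = (y) dx, which multiplied by dy ∧ dw gives (y) dx ∧ dy ∧ dw
Collecting like 3-forms: d(omega) = (w - x - 6*z) dx ∧ dz ∧ dw + (x + y) dx ∧ dy ∧ dw.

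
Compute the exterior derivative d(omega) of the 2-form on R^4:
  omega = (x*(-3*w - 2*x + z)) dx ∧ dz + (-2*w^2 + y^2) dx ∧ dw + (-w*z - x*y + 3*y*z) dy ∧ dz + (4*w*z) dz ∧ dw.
d(omega) = (-3*x) dx ∧ dz ∧ dw + (-2*y) dx ∧ dy ∧ dw + (-y) dx ∧ dy ∧ dz + (-z) dy ∧ dz ∧ dw

For a 2-form omega = sum_{i<j} g_{ij} dx_i ∧ dx_j, the exterior derivative is
  d(omega) = sum_{i<j} d(g_{ij}) ∧ dx_i ∧ dx_j = sum_{i<j, k} (∂g_{ij}/∂x_k) dx_k ∧ dx_i ∧ dx_j.
Expand each term, using dx_k ∧ dx_i ∧ dx_j = sgn(permutation) dx_{(a)} ∧ dx_{(b)} ∧ dx_{(c)} with (a < b < c) sorted:
  d(x*(-3*w - 2*x + z)) includes (∂/∂w)(x*(-3*w - 2*x + z)) dw = (-3*x) dw, which multiplied by dx ∧ dz gives (-3*x) dx ∧ dz ∧ dw
  d(-2*w^2 + y^2) includes (∂/∂y)(-2*w^2 + y^2) dy = (2*y) dy, which multiplied by dx ∧ dw gives (-2*y) dx ∧ dy ∧ dw
  d(-w*z - x*y + 3*y*z) includes (∂/∂x)(-w*z - x*y + 3*y*z) dx = (-y) dx, which multiplied by dy ∧ dz gives (-y) dx ∧ dy ∧ dz
  d(-w*z - x*y + 3*y*z) includes (∂/∂w)(-w*z - x*y + 3*y*z) dw = (-z) dw, which multiplied by dy ∧ dz gives (-z) dy ∧ dz ∧ dw
Collecting like 3-forms: d(omega) = (-3*x) dx ∧ dz ∧ dw + (-2*y) dx ∧ dy ∧ dw + (-y) dx ∧ dy ∧ dz + (-z) dy ∧ dz ∧ dw.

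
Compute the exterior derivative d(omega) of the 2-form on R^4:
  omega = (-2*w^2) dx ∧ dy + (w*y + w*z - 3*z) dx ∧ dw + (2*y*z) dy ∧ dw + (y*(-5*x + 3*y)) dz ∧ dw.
d(omega) = (-5*w) dx ∧ dy ∧ dw + (-w - 5*y + 3) dx ∧ dz ∧ dw + (-5*x + 4*y) dy ∧ dz ∧ dw

For a 2-form omega = sum_{i<j} g_{ij} dx_i ∧ dx_j, the exterior derivative is
  d(omega) = sum_{i<j} d(g_{ij}) ∧ dx_i ∧ dx_j = sum_{i<j, k} (∂g_{ij}/∂x_k) dx_k ∧ dx_i ∧ dx_j.
Expand each term, using dx_k ∧ dx_i ∧ dx_j = sgn(permutation) dx_{(a)} ∧ dx_{(b)} ∧ dx_{(c)} with (a < b < c) sorted:
  d(-2*w^2) includes (∂/∂w)(-2*w^2) dw = (-4*w) dw, which multiplied by dx ∧ dy gives (-4*w) dx ∧ dy ∧ dw
  d(w*y + w*z - 3*z) includes (∂/∂y)(w*y + w*z - 3*z) dy = (w) dy, which multiplied by dx ∧ dw gives (-w) dx ∧ dy ∧ dw
  d(w*y + w*z - 3*z) includes (∂/∂z)(w*y + w*z - 3*z) dz = (w - 3) dz, which multiplied by dx ∧ dw gives (3 - w) dx ∧ dz ∧ dw
  d(2*y*z) includes (∂/∂z)(2*y*z) dz = (2*y) dz, which multiplied by dy ∧ dw gives (-2*y) dy ∧ dz ∧ dw
  d(y*(-5*x + 3*y)) includes (∂/∂x)(y*(-5*x + 3*y)) dx = (-5*y) dx, which multiplied by dz ∧ dw gives (-5*y) dx ∧ dz ∧ dw
  d(y*(-5*x + 3*y)) includes (∂/∂y)(y*(-5*x + 3*y)) dy = (-5*x + 6*y) dy, which multiplied by dz ∧ dw gives (-5*x + 6*y) dy ∧ dz ∧ dw
Collecting like 3-forms: d(omega) = (-5*w) dx ∧ dy ∧ dw + (-w - 5*y + 3) dx ∧ dz ∧ dw + (-5*x + 4*y) dy ∧ dz ∧ dw.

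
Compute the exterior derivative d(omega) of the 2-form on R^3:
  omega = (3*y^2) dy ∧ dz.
d(omega) = 0

For a 2-form omega = sum_{i<j} g_{ij} dx_i ∧ dx_j, the exterior derivative is
  d(omega) = sum_{i<j} d(g_{ij}) ∧ dx_i ∧ dx_j = sum_{i<j, k} (∂g_{ij}/∂x_k) dx_k ∧ dx_i ∧ dx_j.
Expand each term, using dx_k ∧ dx_i ∧ dx_j = sgn(permutation) dx_{(a)} ∧ dx_{(b)} ∧ dx_{(c)} with (a < b < c) sorted:

Collecting like 3-forms: d(omega) = 0.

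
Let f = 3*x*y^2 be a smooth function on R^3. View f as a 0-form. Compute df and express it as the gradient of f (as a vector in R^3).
df = (3*y^2) dx + (6*x*y) dy + (0) dz; grad f = (3*y^2, 6*x*y, 0)

For a 0-form f, d f = (∂f/∂x) dx + (∂f/∂y) dy + (∂f/∂z) dz. The components of the vector representation are exactly the entries of grad f in Cartesian coordinates:
  ∂f/∂x = 3*y^2
  ∂f/∂y = 6*x*y
  ∂f/∂z = 0.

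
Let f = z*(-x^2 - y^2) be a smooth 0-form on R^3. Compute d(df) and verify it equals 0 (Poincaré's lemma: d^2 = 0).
d(df) = 0

Step 1: df = sum_i (∂f/∂x_i) dx_i = (-2*x*z) dx + (-2*y*z) dy + (-x^2 - y^2) dz.
Step 2: Apply d again. Using the 1-form formula, the coefficient of dx ∧ dy in d(df) is ∂^2 f/∂x ∂y - ∂^2 f/∂y ∂x = (0) - (0) = 0 (equality of mixed partials for smooth f).
Similarly for dx ∧ dz and dy ∧ dz — all coefficients vanish. So d(df) = 0.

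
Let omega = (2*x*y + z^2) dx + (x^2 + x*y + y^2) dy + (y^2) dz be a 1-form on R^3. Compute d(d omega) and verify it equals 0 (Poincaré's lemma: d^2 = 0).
d(d omega) = 0

Step 1: d omega = sum_{i<j} (∂f_j/∂x_i - ∂f_i/∂x_j) dx_i ∧ dx_j:
  coeff of dx ∧ dy: y
  coeff of dx ∧ dz: -2*z
  coeff of dy ∧ dz: 2*y
Step 2: Apply d again to each 2-form coefficient. The only possible 3-form in R^3 is dx ∧ dy ∧ dz, with coefficient
  ∂(coeff of dy∧dz)/∂x - ∂(coeff of dx∧dz)/∂y + ∂(coeff of dx∧dy)/∂z
  = ∂/∂x (2*y) - ∂/∂y (-2*z) + ∂/∂z (y).
Each of these terms simplifies to sums of mixed partials that cancel in pairs. The result is 0 (by equality of mixed partials for smooth functions — Schwarz / Clairaut).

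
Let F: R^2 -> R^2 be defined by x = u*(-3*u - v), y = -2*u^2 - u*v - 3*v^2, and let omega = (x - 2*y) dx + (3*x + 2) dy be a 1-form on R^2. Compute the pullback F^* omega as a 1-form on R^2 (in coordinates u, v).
F^* omega = (30*u^3 + 14*u^2*v - 34*u*v^2 - 8*u - 6*v^3 - 2*v) du + (8*u^3 + 56*u^2*v + 12*u*v^2 - 2*u - 12*v) dv

Using F^*(f dg) = (f ∘ F) d(g ∘ F), substitute each coordinate x_i by F_i(u, v) in f_i, and replace dx_i by d F_i = (∂F_i/∂u) du + (∂F_i/∂v) dv.
  For the x component: f_1(F) = u^2 + u*v + 6*v^2; d F_1 = (-6*u - v) du + (-u) dv
  For the y component: f_2(F) = -9*u^2 - 3*u*v + 2; d F_2 = (-4*u - v) du + (-u - 6*v) dv
Combining and collecting du, dv coefficients:
  coeff of du: 30*u^3 + 14*u^2*v - 34*u*v^2 - 8*u - 6*v^3 - 2*v
  coeff of dv: 8*u^3 + 56*u^2*v + 12*u*v^2 - 2*u - 12*v
F^* omega = (30*u^3 + 14*u^2*v - 34*u*v^2 - 8*u - 6*v^3 - 2*v) du + (8*u^3 + 56*u^2*v + 12*u*v^2 - 2*u - 12*v) dv.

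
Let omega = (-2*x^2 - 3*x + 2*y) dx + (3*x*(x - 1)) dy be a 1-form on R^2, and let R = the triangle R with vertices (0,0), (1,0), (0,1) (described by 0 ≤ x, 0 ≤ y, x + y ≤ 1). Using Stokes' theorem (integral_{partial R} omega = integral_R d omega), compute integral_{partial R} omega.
integral_(partial R) omega = -3/2

Stokes: integral_partial_R omega = integral_R d omega with d omega = (∂Q/∂x - ∂P/∂y) dx ∧ dy.
  ∂Q/∂x = 6*x - 3
  ∂P/∂y = 2
  integrand = ∂Q/∂x - ∂P/∂y = 6*x - 5.
Integrating over R: integral_0^1 integral_0^{1-x} (6*x - 5) dy dx = -3/2.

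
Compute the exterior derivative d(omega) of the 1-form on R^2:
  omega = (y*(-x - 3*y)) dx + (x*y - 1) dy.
d(omega) = (x + 7*y) dx ∧ dy

For a 1-form omega = sum_i f_i dx_i, the exterior derivative is
  d(omega) = sum_{i < j} (∂f_j/∂x_i - ∂f_i/∂x_j) dx_i ∧ dx_j.
  coefficient of dx ∧ dy: ∂f_2/∂x - ∂f_1/∂y = ∂(x*y - 1)/∂x - ∂(y*(-x - 3*y))/∂y = x + 7*y
Assembling: d(omega) = (x + 7*y) dx ∧ dy.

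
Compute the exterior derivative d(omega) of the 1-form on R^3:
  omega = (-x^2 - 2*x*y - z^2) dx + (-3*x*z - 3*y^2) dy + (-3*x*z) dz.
d(omega) = (2*x - 3*z) dx ∧ dy + (-z) dx ∧ dz + (3*x) dy ∧ dz

For a 1-form omega = sum_i f_i dx_i, the exterior derivative is
  d(omega) = sum_{i < j} (∂f_j/∂x_i - ∂f_i/∂x_j) dx_i ∧ dx_j.
  coefficient of dx ∧ dy: ∂f_2/∂x - ∂f_1/∂y = ∂(-3*x*z - 3*y^2)/∂x - ∂(-x^2 - 2*x*y - z^2)/∂y = 2*x - 3*z
  coefficient of dx ∧ dz: ∂f_3/∂x - ∂f_1/∂z = ∂(-3*x*z)/∂x - ∂(-x^2 - 2*x*y - z^2)/∂z = -z
  coefficient of dy ∧ dz: ∂f_3/∂y - ∂f_2/∂z = ∂(-3*x*z)/∂y - ∂(-3*x*z - 3*y^2)/∂z = 3*x
Assembling: d(omega) = (2*x - 3*z) dx ∧ dy + (-z) dx ∧ dz + (3*x) dy ∧ dz.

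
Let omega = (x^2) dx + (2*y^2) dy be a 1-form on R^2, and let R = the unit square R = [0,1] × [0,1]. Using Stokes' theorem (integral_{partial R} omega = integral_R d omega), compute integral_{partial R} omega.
integral_(partial R) omega = 0

Stokes: integral_partial_R omega = integral_R d omega with d omega = (∂Q/∂x - ∂P/∂y) dx ∧ dy.
  ∂Q/∂x = 0
  ∂P/∂y = 0
  integrand = ∂Q/∂x - ∂P/∂y = 0.
Integrating over R: integral_0^1 integral_0^1 (0) dx dy = 0.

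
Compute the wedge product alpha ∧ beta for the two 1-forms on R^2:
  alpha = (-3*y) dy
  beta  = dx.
alpha ∧ beta = (3*y) dx ∧ dy

Distribute the wedge, using dx_i ∧ dx_j = -dx_j ∧ dx_i and dx_i ∧ dx_i = 0. For each pair (i, j) with i < j, the coefficient of dx_i ∧ dx_j in alpha ∧ beta is (alpha_i * beta_j - alpha_j * beta_i). Collecting: alpha ∧ beta = (3*y) dx ∧ dy.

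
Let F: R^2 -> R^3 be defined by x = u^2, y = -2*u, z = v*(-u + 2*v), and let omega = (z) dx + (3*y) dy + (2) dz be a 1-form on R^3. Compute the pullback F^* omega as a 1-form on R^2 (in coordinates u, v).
F^* omega = (-2*u^2*v + 4*u*v^2 + 12*u - 2*v) du + (-2*u + 8*v) dv

Using F^*(f dg) = (f ∘ F) d(g ∘ F), substitute each coordinate x_i by F_i(u, v) in f_i, and replace dx_i by d F_i = (∂F_i/∂u) du + (∂F_i/∂v) dv.
  For the x component: f_1(F) = v*(-u + 2*v); d F_1 = (2*u) du + (0) dv
  For the y component: f_2(F) = -6*u; d F_2 = (-2) du + (0) dv
  For the z component: f_3(F) = 2; d F_3 = (-v) du + (-u + 4*v) dv
Combining and collecting du, dv coefficients:
  coeff of du: -2*u^2*v + 4*u*v^2 + 12*u - 2*v
  coeff of dv: -2*u + 8*v
F^* omega = (-2*u^2*v + 4*u*v^2 + 12*u - 2*v) du + (-2*u + 8*v) dv.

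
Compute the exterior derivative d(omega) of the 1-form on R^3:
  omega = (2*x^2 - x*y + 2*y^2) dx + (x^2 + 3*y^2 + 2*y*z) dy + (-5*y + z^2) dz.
d(omega) = (3*x - 4*y) dx ∧ dy + (-2*y - 5) dy ∧ dz

For a 1-form omega = sum_i f_i dx_i, the exterior derivative is
  d(omega) = sum_{i < j} (∂f_j/∂x_i - ∂f_i/∂x_j) dx_i ∧ dx_j.
  coefficient of dx ∧ dy: ∂f_2/∂x - ∂f_1/∂y = ∂(x^2 + 3*y^2 + 2*y*z)/∂x - ∂(2*x^2 - x*y + 2*y^2)/∂y = 3*x - 4*y
  coefficient of dy ∧ dz: ∂f_3/∂y - ∂f_2/∂z = ∂(-5*y + z^2)/∂y - ∂(x^2 + 3*y^2 + 2*y*z)/∂z = -2*y - 5
Assembling: d(omega) = (3*x - 4*y) dx ∧ dy + (-2*y - 5) dy ∧ dz.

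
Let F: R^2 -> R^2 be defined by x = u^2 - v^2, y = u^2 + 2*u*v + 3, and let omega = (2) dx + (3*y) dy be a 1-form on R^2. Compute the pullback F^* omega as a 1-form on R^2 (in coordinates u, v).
F^* omega = (6*u^3 + 18*u^2*v + 12*u*v^2 + 22*u + 18*v) du + (6*u^3 + 12*u^2*v + 18*u - 4*v) dv

Using F^*(f dg) = (f ∘ F) d(g ∘ F), substitute each coordinate x_i by F_i(u, v) in f_i, and replace dx_i by d F_i = (∂F_i/∂u) du + (∂F_i/∂v) dv.
  For the x component: f_1(F) = 2; d F_1 = (2*u) du + (-2*v) dv
  For the y component: f_2(F) = 3*u^2 + 6*u*v + 9; d F_2 = (2*u + 2*v) du + (2*u) dv
Combining and collecting du, dv coefficients:
  coeff of du: 6*u^3 + 18*u^2*v + 12*u*v^2 + 22*u + 18*v
  coeff of dv: 6*u^3 + 12*u^2*v + 18*u - 4*v
F^* omega = (6*u^3 + 18*u^2*v + 12*u*v^2 + 22*u + 18*v) du + (6*u^3 + 12*u^2*v + 18*u - 4*v) dv.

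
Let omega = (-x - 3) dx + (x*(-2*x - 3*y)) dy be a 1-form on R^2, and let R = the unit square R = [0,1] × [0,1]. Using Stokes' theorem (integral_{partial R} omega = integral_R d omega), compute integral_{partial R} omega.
integral_(partial R) omega = -7/2

Stokes: integral_partial_R omega = integral_R d omega with d omega = (∂Q/∂x - ∂P/∂y) dx ∧ dy.
  ∂Q/∂x = -4*x - 3*y
  ∂P/∂y = 0
  integrand = ∂Q/∂x - ∂P/∂y = -4*x - 3*y.
Integrating over R: integral_0^1 integral_0^1 (-4*x - 3*y) dx dy = -7/2.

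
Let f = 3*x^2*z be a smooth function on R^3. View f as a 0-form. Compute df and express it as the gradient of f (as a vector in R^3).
df = (6*x*z) dx + (0) dy + (3*x^2) dz; grad f = (6*x*z, 0, 3*x^2)

For a 0-form f, d f = (∂f/∂x) dx + (∂f/∂y) dy + (∂f/∂z) dz. The components of the vector representation are exactly the entries of grad f in Cartesian coordinates:
  ∂f/∂x = 6*x*z
  ∂f/∂y = 0
  ∂f/∂z = 3*x^2.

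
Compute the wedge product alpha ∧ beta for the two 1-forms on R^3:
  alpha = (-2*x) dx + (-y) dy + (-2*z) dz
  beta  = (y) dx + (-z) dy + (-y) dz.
alpha ∧ beta = (2*x*z + y^2) dx ∧ dy + (2*y*(x + z)) dx ∧ dz + (y^2 - 2*z^2) dy ∧ dz

Distribute the wedge, using dx_i ∧ dx_j = -dx_j ∧ dx_i and dx_i ∧ dx_i = 0. For each pair (i, j) with i < j, the coefficient of dx_i ∧ dx_j in alpha ∧ beta is (alpha_i * beta_j - alpha_j * beta_i). Collecting: alpha ∧ beta = (2*x*z + y^2) dx ∧ dy + (2*y*(x + z)) dx ∧ dz + (y^2 - 2*z^2) dy ∧ dz.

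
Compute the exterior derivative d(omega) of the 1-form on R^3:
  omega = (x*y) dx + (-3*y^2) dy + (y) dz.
d(omega) = (-x) dx ∧ dy + (1) dy ∧ dz

For a 1-form omega = sum_i f_i dx_i, the exterior derivative is
  d(omega) = sum_{i < j} (∂f_j/∂x_i - ∂f_i/∂x_j) dx_i ∧ dx_j.
  coefficient of dx ∧ dy: ∂f_2/∂x - ∂f_1/∂y = ∂(-3*y^2)/∂x - ∂(x*y)/∂y = -x
  coefficient of dy ∧ dz: ∂f_3/∂y - ∂f_2/∂z = ∂(y)/∂y - ∂(-3*y^2)/∂z = 1
Assembling: d(omega) = (-x) dx ∧ dy + (1) dy ∧ dz.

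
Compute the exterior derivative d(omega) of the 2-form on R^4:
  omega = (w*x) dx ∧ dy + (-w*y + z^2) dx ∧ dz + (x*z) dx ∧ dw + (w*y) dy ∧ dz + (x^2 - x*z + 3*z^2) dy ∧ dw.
d(omega) = (3*x - z) dx ∧ dy ∧ dw + (w) dx ∧ dy ∧ dz + (-x - y) dx ∧ dz ∧ dw + (x + y - 6*z) dy ∧ dz ∧ dw

For a 2-form omega = sum_{i<j} g_{ij} dx_i ∧ dx_j, the exterior derivative is
  d(omega) = sum_{i<j} d(g_{ij}) ∧ dx_i ∧ dx_j = sum_{i<j, k} (∂g_{ij}/∂x_k) dx_k ∧ dx_i ∧ dx_j.
Expand each term, using dx_k ∧ dx_i ∧ dx_j = sgn(permutation) dx_{(a)} ∧ dx_{(b)} ∧ dx_{(c)} with (a < b < c) sorted:
  d(w*x) includes (∂/∂w)(w*x) dw = (x) dw, which multiplied by dx ∧ dy gives (x) dx ∧ dy ∧ dw
  d(-w*y + z^2) includes (∂/∂y)(-w*y + z^2) dy = (-w) dy, which multiplied by dx ∧ dz gives (w) dx ∧ dy ∧ dz
  d(-w*y + z^2) includes (∂/∂w)(-w*y + z^2) dw = (-y) dw, which multiplied by dx ∧ dz gives (-y) dx ∧ dz ∧ dw
  d(x*z) includes (∂/∂z)(x*z) dz = (x) dz, which multiplied by dx ∧ dw gives (-x) dx ∧ dz ∧ dw
  d(w*y) includes (∂/∂w)(w*y) dw = (y) dw, which multiplied by dy ∧ dz gives (y) dy ∧ dz ∧ dw
  d(x^2 - x*z + 3*z^2) includes (∂/∂x)(x^2 - x*z + 3*z^2) dx = (2*x - z) dx, which multiplied by dy ∧ dw gives (2*x - z) dx ∧ dy ∧ dw
  d(x^2 - x*z + 3*z^2) includes (∂/∂z)(x^2 - x*z + 3*z^2) dz = (-x + 6*z) dz, which multiplied by dy ∧ dw gives (x - 6*z) dy ∧ dz ∧ dw
Collecting like 3-forms: d(omega) = (3*x - z) dx ∧ dy ∧ dw + (w) dx ∧ dy ∧ dz + (-x - y) dx ∧ dz ∧ dw + (x + y - 6*z) dy ∧ dz ∧ dw.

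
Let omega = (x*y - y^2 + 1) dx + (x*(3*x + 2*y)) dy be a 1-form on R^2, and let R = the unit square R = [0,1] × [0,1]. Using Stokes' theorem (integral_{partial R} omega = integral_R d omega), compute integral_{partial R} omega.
integral_(partial R) omega = 9/2

Stokes: integral_partial_R omega = integral_R d omega with d omega = (∂Q/∂x - ∂P/∂y) dx ∧ dy.
  ∂Q/∂x = 6*x + 2*y
  ∂P/∂y = x - 2*y
  integrand = ∂Q/∂x - ∂P/∂y = 5*x + 4*y.
Integrating over R: integral_0^1 integral_0^1 (5*x + 4*y) dx dy = 9/2.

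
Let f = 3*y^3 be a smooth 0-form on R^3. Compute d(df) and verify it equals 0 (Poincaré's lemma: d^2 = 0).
d(df) = 0

Step 1: df = sum_i (∂f/∂x_i) dx_i = (0) dx + (9*y^2) dy + (0) dz.
Step 2: Apply d again. Using the 1-form formula, the coefficient of dx ∧ dy in d(df) is ∂^2 f/∂x ∂y - ∂^2 f/∂y ∂x = (0) - (0) = 0 (equality of mixed partials for smooth f).
Similarly for dx ∧ dz and dy ∧ dz — all coefficients vanish. So d(df) = 0.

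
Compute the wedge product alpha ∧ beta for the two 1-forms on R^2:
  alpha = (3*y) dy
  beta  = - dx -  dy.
alpha ∧ beta = (3*y) dx ∧ dy

Distribute the wedge, using dx_i ∧ dx_j = -dx_j ∧ dx_i and dx_i ∧ dx_i = 0. For each pair (i, j) with i < j, the coefficient of dx_i ∧ dx_j in alpha ∧ beta is (alpha_i * beta_j - alpha_j * beta_i). Collecting: alpha ∧ beta = (3*y) dx ∧ dy.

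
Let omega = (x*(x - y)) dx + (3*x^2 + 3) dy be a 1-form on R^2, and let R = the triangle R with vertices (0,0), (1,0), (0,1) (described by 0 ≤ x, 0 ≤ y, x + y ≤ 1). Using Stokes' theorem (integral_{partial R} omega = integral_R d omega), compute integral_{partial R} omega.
integral_(partial R) omega = 7/6

Stokes: integral_partial_R omega = integral_R d omega with d omega = (∂Q/∂x - ∂P/∂y) dx ∧ dy.
  ∂Q/∂x = 6*x
  ∂P/∂y = -x
  integrand = ∂Q/∂x - ∂P/∂y = 7*x.
Integrating over R: integral_0^1 integral_0^{1-x} (7*x) dy dx = 7/6.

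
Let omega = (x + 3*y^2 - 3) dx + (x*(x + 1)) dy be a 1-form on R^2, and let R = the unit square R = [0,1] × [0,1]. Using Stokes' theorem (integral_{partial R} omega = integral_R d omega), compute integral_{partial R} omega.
integral_(partial R) omega = -1

Stokes: integral_partial_R omega = integral_R d omega with d omega = (∂Q/∂x - ∂P/∂y) dx ∧ dy.
  ∂Q/∂x = 2*x + 1
  ∂P/∂y = 6*y
  integrand = ∂Q/∂x - ∂P/∂y = 2*x - 6*y + 1.
Integrating over R: integral_0^1 integral_0^1 (2*x - 6*y + 1) dx dy = -1.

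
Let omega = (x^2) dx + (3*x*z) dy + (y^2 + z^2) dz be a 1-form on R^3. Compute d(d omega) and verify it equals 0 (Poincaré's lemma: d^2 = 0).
d(d omega) = 0

Step 1: d omega = sum_{i<j} (∂f_j/∂x_i - ∂f_i/∂x_j) dx_i ∧ dx_j:
  coeff of dx ∧ dy: 3*z
  coeff of dx ∧ dz: 0
  coeff of dy ∧ dz: -3*x + 2*y
Step 2: Apply d again to each 2-form coefficient. The only possible 3-form in R^3 is dx ∧ dy ∧ dz, with coefficient
  ∂(coeff of dy∧dz)/∂x - ∂(coeff of dx∧dz)/∂y + ∂(coeff of dx∧dy)/∂z
  = ∂/∂x (-3*x + 2*y) - ∂/∂y (0) + ∂/∂z (3*z).
Each of these terms simplifies to sums of mixed partials that cancel in pairs. The result is 0 (by equality of mixed partials for smooth functions — Schwarz / Clairaut).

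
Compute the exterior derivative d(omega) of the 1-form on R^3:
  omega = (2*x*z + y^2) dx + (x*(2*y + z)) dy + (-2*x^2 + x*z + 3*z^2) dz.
d(omega) = (z) dx ∧ dy + (-6*x + z) dx ∧ dz + (-x) dy ∧ dz

For a 1-form omega = sum_i f_i dx_i, the exterior derivative is
  d(omega) = sum_{i < j} (∂f_j/∂x_i - ∂f_i/∂x_j) dx_i ∧ dx_j.
  coefficient of dx ∧ dy: ∂f_2/∂x - ∂f_1/∂y = ∂(x*(2*y + z))/∂x - ∂(2*x*z + y^2)/∂y = z
  coefficient of dx ∧ dz: ∂f_3/∂x - ∂f_1/∂z = ∂(-2*x^2 + x*z + 3*z^2)/∂x - ∂(2*x*z + y^2)/∂z = -6*x + z
  coefficient of dy ∧ dz: ∂f_3/∂y - ∂f_2/∂z = ∂(-2*x^2 + x*z + 3*z^2)/∂y - ∂(x*(2*y + z))/∂z = -x
Assembling: d(omega) = (z) dx ∧ dy + (-6*x + z) dx ∧ dz + (-x) dy ∧ dz.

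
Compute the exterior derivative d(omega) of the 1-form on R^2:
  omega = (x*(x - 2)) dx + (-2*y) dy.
d(omega) = 0

For a 1-form omega = sum_i f_i dx_i, the exterior derivative is
  d(omega) = sum_{i < j} (∂f_j/∂x_i - ∂f_i/∂x_j) dx_i ∧ dx_j.

Assembling: d(omega) = 0.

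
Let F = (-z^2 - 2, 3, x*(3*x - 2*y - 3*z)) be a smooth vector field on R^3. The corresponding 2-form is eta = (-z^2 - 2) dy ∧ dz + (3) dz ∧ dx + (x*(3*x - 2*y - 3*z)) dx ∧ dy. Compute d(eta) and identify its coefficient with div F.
d(eta) = (-3*x) dx ∧ dy ∧ dz; div F = -3*x

For a 2-form in R^3 of the form above, applying d gives a 3-form with coefficient ∂P/∂x + ∂Q/∂y + ∂R/∂z:
  ∂P/∂x = 0
  ∂Q/∂y = 0
  ∂R/∂z = -3*x
Sum = -3*x, which is exactly div F.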